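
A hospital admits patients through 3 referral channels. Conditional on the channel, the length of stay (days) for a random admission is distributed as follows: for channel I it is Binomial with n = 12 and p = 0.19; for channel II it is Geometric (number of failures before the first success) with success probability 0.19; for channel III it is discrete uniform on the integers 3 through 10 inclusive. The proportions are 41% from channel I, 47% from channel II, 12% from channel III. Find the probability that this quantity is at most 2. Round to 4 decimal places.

0.4637

Conditional on each channel, P(X ≤ 2): I: 0.593963; II: 0.468559; III: 0.
By total probability, P(X ≤ 2) = 0.41·0.593963 + 0.47·0.468559 + 0.12·0 = 0.463747.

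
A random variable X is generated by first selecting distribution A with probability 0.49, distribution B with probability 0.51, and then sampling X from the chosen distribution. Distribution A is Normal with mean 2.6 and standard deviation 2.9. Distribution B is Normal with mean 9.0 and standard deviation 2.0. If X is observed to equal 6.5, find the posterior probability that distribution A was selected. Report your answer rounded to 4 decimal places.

Likelihoods f(6.5 | ·): A: 0.0556914; B: 0.0913245.
Posterior ∝ prior × likelihood. Numerator for A: 0.49·0.0556914 = 0.0272888.
Normalizing constant: 0.49·0.0556914 + 0.51·0.0913245 = 0.0738643.
P(A | observation) = 0.0272888 / 0.0738643 = 0.369445.

0.3694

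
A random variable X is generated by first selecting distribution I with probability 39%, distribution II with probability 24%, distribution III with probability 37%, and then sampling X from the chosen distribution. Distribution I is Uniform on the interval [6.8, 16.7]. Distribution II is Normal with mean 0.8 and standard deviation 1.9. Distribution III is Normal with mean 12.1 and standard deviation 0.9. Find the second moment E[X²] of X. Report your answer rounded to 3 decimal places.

For each component E[X²] = Var + (mean)², giving I: 146.23; II: 4.25; III: 147.22.
Overall E[X²] = 0.39·146.23 + 0.24·4.25 + 0.37·147.22 = 112.521.

112.521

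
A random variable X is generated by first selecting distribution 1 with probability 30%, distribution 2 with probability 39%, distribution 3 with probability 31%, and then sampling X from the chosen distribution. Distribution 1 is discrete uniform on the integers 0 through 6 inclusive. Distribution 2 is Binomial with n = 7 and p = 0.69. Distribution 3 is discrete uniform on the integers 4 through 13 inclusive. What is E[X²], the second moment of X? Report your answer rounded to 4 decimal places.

For each component E[X²] = Var + (mean)², giving 1: 13; 2: 24.8262; 3: 80.5.
Overall E[X²] = 0.3·13 + 0.39·24.8262 + 0.31·80.5 = 38.5372.

38.5372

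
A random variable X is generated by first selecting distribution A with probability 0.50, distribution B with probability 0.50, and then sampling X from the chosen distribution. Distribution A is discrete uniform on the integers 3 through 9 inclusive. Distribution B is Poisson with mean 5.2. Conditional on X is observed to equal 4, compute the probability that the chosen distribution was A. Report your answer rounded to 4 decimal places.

Likelihoods P(X=4 | ·): A: 0.142857; B: 0.168063.
Posterior ∝ prior × likelihood. Numerator for A: 0.5·0.142857 = 0.0714286.
Normalizing constant: 0.5·0.142857 + 0.5·0.168063 = 0.15546.
P(A | observation) = 0.0714286 / 0.15546 = 0.459466.

0.4595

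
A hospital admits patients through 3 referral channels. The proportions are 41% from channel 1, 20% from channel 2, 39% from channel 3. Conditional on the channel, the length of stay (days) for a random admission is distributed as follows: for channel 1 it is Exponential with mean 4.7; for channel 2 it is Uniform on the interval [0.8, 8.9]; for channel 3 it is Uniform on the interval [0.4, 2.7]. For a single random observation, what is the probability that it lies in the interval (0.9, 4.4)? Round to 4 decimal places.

0.5694

Conditional on each channel, P(0.9 < X < 4.4): 1: 0.433602; 2: 0.432099; 3: 0.782609.
By total probability, P(0.9 < X < 4.4) = 0.41·0.433602 + 0.2·0.432099 + 0.39·0.782609 = 0.569414.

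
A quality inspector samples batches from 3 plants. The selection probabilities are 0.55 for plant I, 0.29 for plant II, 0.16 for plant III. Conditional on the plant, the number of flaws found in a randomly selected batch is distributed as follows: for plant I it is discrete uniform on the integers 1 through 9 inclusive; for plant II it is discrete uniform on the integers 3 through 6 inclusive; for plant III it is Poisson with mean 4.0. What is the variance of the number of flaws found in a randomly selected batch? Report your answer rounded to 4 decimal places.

4.8086

Per component, I: μ=5, E[X²]=31.6667; II: μ=4.5, E[X²]=21.5; III: μ=4, E[X²]=20.
E[X] = 0.55·5 + 0.29·4.5 + 0.16·4 = 4.695.
E[X²] = 0.55·31.6667 + 0.29·21.5 + 0.16·20 = 26.8517.
Var(X) = E[X²] − (E[X])² = 26.8517 − 22.043 = 4.80864.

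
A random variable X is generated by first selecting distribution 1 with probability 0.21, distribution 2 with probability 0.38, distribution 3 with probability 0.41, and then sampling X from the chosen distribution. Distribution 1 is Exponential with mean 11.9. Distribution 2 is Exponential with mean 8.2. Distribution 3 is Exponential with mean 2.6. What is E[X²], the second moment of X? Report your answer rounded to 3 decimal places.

For each component E[X²] = Var + (mean)², giving 1: 283.22; 2: 134.48; 3: 13.52.
Overall E[X²] = 0.21·283.22 + 0.38·134.48 + 0.41·13.52 = 116.122.

116.122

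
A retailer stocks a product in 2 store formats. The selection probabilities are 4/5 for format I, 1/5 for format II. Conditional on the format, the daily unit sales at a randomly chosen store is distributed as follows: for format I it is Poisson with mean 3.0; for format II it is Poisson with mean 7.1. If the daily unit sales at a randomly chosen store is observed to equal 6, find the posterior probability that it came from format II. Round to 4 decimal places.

Likelihoods P(X=6 | ·): I: 0.0504094; II: 0.1468.
Posterior ∝ prior × likelihood. Numerator for II: 0.2·0.1468 = 0.02936.
Normalizing constant: 0.8·0.0504094 + 0.2·0.1468 = 0.0696876.
P(II | observation) = 0.02936 / 0.0696876 = 0.42131.

0.4213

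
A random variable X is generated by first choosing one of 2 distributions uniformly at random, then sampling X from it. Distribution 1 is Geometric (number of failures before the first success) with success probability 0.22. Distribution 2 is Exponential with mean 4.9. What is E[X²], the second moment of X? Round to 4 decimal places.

38.3530

For each component E[X²] = Var + (mean)², giving 1: 28.686; 2: 48.02.
Overall E[X²] = 0.5·28.686 + 0.5·48.02 = 38.353.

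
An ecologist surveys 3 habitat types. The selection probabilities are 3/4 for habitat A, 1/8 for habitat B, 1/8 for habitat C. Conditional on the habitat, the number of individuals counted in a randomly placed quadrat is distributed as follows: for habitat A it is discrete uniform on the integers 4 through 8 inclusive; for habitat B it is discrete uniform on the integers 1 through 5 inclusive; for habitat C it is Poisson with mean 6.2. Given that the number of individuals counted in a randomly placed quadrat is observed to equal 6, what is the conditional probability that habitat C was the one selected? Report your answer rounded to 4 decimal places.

0.1177

Likelihoods P(X=6 | ·): A: 0.2; B: 0; C: 0.1601.
Posterior ∝ prior × likelihood. Numerator for C: 0.125·0.1601 = 0.0200125.
Normalizing constant: 0.75·0.2 + 0.125·0 + 0.125·0.1601 = 0.170013.
P(C | observation) = 0.0200125 / 0.170013 = 0.117712.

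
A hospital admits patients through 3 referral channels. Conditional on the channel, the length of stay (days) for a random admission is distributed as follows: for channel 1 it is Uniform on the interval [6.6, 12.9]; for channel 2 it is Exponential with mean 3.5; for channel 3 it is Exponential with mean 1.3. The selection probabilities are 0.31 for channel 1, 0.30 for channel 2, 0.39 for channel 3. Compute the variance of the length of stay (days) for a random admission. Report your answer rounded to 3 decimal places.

Per component, 1: μ=9.75, E[X²]=98.37; 2: μ=3.5, E[X²]=24.5; 3: μ=1.3, E[X²]=3.38.
E[X] = 0.31·9.75 + 0.3·3.5 + 0.39·1.3 = 4.5795.
E[X²] = 0.31·98.37 + 0.3·24.5 + 0.39·3.38 = 39.1629.
Var(X) = E[X²] − (E[X])² = 39.1629 − 20.9718 = 18.1911.

18.191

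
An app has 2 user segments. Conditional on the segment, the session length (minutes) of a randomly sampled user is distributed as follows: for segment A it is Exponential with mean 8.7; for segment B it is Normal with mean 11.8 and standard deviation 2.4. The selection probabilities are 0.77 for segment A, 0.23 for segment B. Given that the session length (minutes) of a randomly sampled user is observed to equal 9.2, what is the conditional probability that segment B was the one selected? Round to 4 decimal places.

0.4088

Likelihoods f(9.2 | ·): A: 0.0399233; B: 0.0924384.
Posterior ∝ prior × likelihood. Numerator for B: 0.23·0.0924384 = 0.0212608.
Normalizing constant: 0.77·0.0399233 + 0.23·0.0924384 = 0.0520018.
P(B | observation) = 0.0212608 / 0.0520018 = 0.408848.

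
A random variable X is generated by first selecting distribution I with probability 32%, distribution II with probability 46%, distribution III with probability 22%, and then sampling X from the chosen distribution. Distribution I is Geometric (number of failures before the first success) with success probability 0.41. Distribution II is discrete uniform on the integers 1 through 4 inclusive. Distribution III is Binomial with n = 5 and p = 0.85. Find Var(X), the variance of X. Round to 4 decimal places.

2.8703

Per component, I: μ=1.43902, E[X²]=5.58061; II: μ=2.5, E[X²]=7.5; III: μ=4.25, E[X²]=18.7.
E[X] = 0.32·1.43902 + 0.46·2.5 + 0.22·4.25 = 2.54549.
E[X²] = 0.32·5.58061 + 0.46·7.5 + 0.22·18.7 = 9.34979.
Var(X) = E[X²] − (E[X])² = 9.34979 − 6.47951 = 2.87029.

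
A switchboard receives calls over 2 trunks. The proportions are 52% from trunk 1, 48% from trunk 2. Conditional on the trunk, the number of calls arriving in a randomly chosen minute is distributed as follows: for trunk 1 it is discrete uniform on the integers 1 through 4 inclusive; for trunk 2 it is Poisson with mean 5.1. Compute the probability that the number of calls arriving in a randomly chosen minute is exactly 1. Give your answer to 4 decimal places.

0.1449

Conditional on each trunk, P(X = 1): 1: 0.25; 2: 0.0310934.
By total probability, P(X = 1) = 0.52·0.25 + 0.48·0.0310934 = 0.144925.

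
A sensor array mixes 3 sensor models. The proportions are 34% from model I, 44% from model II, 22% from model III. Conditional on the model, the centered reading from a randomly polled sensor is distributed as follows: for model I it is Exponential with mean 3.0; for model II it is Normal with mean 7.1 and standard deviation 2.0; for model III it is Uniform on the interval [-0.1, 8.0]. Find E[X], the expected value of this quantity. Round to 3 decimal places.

5.013

Component means — I: 3; II: 7.1; III: 3.95.
E[X] = 0.34·3 + 0.44·7.1 + 0.22·3.95 = 5.013.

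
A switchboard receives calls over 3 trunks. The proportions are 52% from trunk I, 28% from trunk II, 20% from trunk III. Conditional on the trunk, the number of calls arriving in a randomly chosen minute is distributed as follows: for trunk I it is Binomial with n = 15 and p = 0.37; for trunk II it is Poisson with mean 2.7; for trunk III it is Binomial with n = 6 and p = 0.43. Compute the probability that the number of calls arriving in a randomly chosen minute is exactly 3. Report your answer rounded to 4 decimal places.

0.1675

Conditional on each trunk, P(X = 3): I: 0.0900955; II: 0.220468; III: 0.294483.
By total probability, P(X = 3) = 0.52·0.0900955 + 0.28·0.220468 + 0.2·0.294483 = 0.167477.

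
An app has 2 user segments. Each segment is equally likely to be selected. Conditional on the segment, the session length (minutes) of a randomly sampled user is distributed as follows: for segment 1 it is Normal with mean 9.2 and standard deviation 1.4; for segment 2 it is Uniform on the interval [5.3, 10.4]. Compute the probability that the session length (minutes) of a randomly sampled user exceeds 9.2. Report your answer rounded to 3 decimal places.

Conditional on each segment, P(X > 9.2): 1: 0.5; 2: 0.235294.
By total probability, P(X > 9.2) = 0.5·0.5 + 0.5·0.235294 = 0.367647.

0.368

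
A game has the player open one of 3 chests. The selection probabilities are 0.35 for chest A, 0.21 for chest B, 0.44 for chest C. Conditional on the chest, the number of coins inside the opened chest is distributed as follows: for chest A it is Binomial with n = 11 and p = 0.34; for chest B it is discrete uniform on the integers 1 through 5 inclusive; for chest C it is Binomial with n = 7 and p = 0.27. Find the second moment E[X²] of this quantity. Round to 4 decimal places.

For each component E[X²] = Var + (mean)², giving A: 16.456; B: 11; C: 4.9518.
Overall E[X²] = 0.35·16.456 + 0.21·11 + 0.44·4.9518 = 10.2484.

10.2484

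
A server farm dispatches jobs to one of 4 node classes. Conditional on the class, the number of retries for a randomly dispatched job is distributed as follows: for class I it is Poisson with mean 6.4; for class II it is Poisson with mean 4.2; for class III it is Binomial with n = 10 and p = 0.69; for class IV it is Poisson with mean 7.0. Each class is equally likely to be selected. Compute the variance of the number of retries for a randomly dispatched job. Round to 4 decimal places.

Per component, I: μ=6.4, E[X²]=47.36; II: μ=4.2, E[X²]=21.84; III: μ=6.9, E[X²]=49.749; IV: μ=7, E[X²]=56.
E[X] = 0.25·6.4 + 0.25·4.2 + 0.25·6.9 + 0.25·7 = 6.125.
E[X²] = 0.25·47.36 + 0.25·21.84 + 0.25·49.749 + 0.25·56 = 43.7373.
Var(X) = E[X²] − (E[X])² = 43.7373 − 37.5156 = 6.22163.

6.2216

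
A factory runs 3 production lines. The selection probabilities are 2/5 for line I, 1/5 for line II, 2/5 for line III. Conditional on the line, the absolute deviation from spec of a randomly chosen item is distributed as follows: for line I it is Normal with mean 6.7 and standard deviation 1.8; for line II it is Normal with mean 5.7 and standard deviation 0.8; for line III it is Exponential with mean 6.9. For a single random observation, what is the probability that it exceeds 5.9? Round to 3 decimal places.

0.519

Conditional on each line, P(X > 5.9): I: 0.671639; II: 0.401294; III: 0.425252.
By total probability, P(X > 5.9) = 0.4·0.671639 + 0.2·0.401294 + 0.4·0.425252 = 0.519015.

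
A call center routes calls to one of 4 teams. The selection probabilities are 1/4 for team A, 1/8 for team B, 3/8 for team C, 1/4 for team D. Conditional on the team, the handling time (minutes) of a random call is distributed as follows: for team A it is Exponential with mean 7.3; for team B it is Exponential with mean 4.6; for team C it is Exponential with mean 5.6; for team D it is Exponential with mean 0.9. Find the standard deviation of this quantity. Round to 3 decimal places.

Per component, A: μ=7.3, E[X²]=106.58; B: μ=4.6, E[X²]=42.32; C: μ=5.6, E[X²]=62.72; D: μ=0.9, E[X²]=1.62.
E[X] = 0.25·7.3 + 0.125·4.6 + 0.375·5.6 + 0.25·0.9 = 4.725.
E[X²] = 0.25·106.58 + 0.125·42.32 + 0.375·62.72 + 0.25·1.62 = 55.86.
Var(X) = E[X²] − (E[X])² = 55.86 − 22.3256 = 33.5344.
SD(X) = √33.5344 = 5.79089.

5.791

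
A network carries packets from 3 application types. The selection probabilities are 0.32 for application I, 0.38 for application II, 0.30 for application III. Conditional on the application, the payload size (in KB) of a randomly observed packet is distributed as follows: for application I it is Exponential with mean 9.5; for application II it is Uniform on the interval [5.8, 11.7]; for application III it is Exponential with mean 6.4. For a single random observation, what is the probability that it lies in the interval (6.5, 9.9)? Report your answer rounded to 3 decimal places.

0.312

Conditional on each application, P(6.5 < X < 9.9): I: 0.151777; II: 0.576271; III: 0.149264.
By total probability, P(6.5 < X < 9.9) = 0.32·0.151777 + 0.38·0.576271 + 0.3·0.149264 = 0.312331.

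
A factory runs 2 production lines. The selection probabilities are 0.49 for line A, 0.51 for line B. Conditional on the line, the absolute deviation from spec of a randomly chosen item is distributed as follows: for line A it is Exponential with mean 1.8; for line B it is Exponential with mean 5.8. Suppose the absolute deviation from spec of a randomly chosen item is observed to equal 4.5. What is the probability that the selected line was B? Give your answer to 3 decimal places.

Likelihoods f(4.5 | ·): A: 0.0456028; B: 0.0793632.
Posterior ∝ prior × likelihood. Numerator for B: 0.51·0.0793632 = 0.0404753.
Normalizing constant: 0.49·0.0456028 + 0.51·0.0793632 = 0.0628206.
P(B | observation) = 0.0404753 / 0.0628206 = 0.644299.

0.644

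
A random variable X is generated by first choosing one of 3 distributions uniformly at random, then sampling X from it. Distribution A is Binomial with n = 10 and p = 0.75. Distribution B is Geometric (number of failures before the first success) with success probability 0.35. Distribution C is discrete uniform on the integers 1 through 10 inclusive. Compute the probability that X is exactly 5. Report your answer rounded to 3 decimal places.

Conditional on each component, P(X = 5): A: 0.0583992; B: 0.0406102; C: 0.1.
By total probability, P(X = 5) = 0.333333·0.0583992 + 0.333333·0.0406102 + 0.333333·0.1 = 0.0663365.

0.066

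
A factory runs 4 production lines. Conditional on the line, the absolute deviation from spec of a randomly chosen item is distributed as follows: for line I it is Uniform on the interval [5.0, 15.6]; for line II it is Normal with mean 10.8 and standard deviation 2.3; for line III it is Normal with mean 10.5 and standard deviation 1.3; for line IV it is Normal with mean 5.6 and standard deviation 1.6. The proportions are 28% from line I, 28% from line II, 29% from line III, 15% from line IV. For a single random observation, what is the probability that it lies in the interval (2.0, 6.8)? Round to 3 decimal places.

0.174

Conditional on each line, P(2.0 < X < 6.8): I: 0.169811; II: 0.0409408; III: 0.00221254; IV: 0.761148.
By total probability, P(2.0 < X < 6.8) = 0.28·0.169811 + 0.28·0.0409408 + 0.29·0.00221254 + 0.15·0.761148 = 0.173824.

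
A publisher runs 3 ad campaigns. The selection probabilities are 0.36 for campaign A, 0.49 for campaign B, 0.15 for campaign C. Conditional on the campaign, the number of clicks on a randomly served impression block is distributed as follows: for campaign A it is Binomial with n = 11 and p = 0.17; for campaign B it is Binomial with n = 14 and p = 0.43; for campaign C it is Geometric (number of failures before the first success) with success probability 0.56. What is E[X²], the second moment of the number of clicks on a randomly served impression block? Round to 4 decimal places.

For each component E[X²] = Var + (mean)², giving A: 5.049; B: 39.6718; C: 2.02041.
Overall E[X²] = 0.36·5.049 + 0.49·39.6718 + 0.15·2.02041 = 21.5599.

21.5599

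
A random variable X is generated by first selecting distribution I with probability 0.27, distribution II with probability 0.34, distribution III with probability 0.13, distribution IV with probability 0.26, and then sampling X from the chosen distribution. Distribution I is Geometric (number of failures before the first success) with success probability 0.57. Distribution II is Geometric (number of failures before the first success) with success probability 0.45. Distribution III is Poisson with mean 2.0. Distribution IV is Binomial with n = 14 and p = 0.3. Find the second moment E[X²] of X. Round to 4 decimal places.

8.0732

For each component E[X²] = Var + (mean)², giving I: 1.89258; II: 4.20988; III: 6; IV: 20.58.
Overall E[X²] = 0.27·1.89258 + 0.34·4.20988 + 0.13·6 + 0.26·20.58 = 8.07316.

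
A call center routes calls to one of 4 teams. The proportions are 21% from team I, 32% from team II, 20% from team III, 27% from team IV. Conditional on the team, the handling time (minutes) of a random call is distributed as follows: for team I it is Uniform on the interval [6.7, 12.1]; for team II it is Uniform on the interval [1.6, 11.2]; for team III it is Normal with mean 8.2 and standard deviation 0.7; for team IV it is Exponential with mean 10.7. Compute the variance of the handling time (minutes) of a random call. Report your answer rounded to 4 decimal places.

Per component, I: μ=9.4, E[X²]=90.79; II: μ=6.4, E[X²]=48.64; III: μ=8.2, E[X²]=67.73; IV: μ=10.7, E[X²]=228.98.
E[X] = 0.21·9.4 + 0.32·6.4 + 0.2·8.2 + 0.27·10.7 = 8.551.
E[X²] = 0.21·90.79 + 0.32·48.64 + 0.2·67.73 + 0.27·228.98 = 110.001.
Var(X) = E[X²] − (E[X])² = 110.001 − 73.1196 = 36.8817.

36.8817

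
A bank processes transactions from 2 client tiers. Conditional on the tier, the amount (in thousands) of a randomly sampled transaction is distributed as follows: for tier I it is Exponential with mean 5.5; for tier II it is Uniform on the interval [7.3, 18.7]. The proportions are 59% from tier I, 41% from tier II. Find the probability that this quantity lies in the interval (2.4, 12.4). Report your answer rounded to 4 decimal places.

Conditional on each tier, P(2.4 < X < 12.4): I: 0.541461; II: 0.447368.
By total probability, P(2.4 < X < 12.4) = 0.59·0.541461 + 0.41·0.447368 = 0.502883.

0.5029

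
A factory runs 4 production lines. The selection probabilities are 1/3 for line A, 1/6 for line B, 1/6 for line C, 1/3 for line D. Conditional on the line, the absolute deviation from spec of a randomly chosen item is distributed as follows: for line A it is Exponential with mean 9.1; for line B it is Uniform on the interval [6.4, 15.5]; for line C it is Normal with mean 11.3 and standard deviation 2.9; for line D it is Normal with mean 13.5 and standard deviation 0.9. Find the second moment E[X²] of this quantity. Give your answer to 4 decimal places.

160.0439

For each component E[X²] = Var + (mean)², giving A: 165.62; B: 126.803; C: 136.1; D: 183.06.
Overall E[X²] = 0.333333·165.62 + 0.166667·126.803 + 0.166667·136.1 + 0.333333·183.06 = 160.044.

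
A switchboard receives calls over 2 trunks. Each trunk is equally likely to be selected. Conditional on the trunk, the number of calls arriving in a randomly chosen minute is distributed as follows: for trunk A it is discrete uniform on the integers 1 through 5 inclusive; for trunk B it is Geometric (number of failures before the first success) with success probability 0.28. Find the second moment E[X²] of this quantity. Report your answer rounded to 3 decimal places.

For each component E[X²] = Var + (mean)², giving A: 11; B: 15.7959.
Overall E[X²] = 0.5·11 + 0.5·15.7959 = 13.398.

13.398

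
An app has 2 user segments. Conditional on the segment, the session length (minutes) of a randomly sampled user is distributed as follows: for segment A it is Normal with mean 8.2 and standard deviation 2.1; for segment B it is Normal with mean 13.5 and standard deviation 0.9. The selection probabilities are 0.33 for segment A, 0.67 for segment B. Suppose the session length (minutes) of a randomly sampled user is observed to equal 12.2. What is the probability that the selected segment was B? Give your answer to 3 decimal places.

0.911

Likelihoods f(12.2 | ·): A: 0.0309639; B: 0.156173.
Posterior ∝ prior × likelihood. Numerator for B: 0.67·0.156173 = 0.104636.
Normalizing constant: 0.33·0.0309639 + 0.67·0.156173 = 0.114854.
P(B | observation) = 0.104636 / 0.114854 = 0.911034.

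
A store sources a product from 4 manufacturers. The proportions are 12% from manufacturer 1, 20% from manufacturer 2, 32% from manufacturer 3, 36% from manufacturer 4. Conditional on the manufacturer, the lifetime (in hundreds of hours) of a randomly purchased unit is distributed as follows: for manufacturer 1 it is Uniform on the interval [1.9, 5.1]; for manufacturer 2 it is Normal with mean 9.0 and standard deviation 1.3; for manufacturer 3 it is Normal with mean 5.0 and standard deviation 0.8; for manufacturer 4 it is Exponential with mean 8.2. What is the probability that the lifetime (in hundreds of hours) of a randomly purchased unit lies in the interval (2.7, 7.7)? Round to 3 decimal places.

0.559

Conditional on each manufacturer, P(2.7 < X < 7.7): 1: 0.75; 2: 0.158655; 3: 0.997611; 4: 0.328441.
By total probability, P(2.7 < X < 7.7) = 0.12·0.75 + 0.2·0.158655 + 0.32·0.997611 + 0.36·0.328441 = 0.559205.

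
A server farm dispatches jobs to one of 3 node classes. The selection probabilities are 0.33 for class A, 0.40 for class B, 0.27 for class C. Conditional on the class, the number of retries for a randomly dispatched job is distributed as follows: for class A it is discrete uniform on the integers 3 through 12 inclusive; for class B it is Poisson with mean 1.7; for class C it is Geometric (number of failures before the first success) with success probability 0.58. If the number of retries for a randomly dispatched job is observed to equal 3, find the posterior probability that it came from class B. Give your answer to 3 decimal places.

0.573

Likelihoods P(X=3 | ·): A: 0.1; B: 0.149587; C: 0.042971.
Posterior ∝ prior × likelihood. Numerator for B: 0.4·0.149587 = 0.0598349.
Normalizing constant: 0.33·0.1 + 0.4·0.149587 + 0.27·0.042971 = 0.104437.
P(B | observation) = 0.0598349 / 0.104437 = 0.572928.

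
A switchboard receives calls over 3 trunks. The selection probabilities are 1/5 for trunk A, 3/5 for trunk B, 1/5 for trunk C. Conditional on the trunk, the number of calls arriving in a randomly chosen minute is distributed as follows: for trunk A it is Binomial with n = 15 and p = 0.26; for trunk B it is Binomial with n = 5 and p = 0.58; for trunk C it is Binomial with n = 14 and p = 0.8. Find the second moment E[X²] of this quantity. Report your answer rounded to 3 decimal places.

For each component E[X²] = Var + (mean)², giving A: 18.096; B: 9.628; C: 127.68.
Overall E[X²] = 0.2·18.096 + 0.6·9.628 + 0.2·127.68 = 34.932.

34.932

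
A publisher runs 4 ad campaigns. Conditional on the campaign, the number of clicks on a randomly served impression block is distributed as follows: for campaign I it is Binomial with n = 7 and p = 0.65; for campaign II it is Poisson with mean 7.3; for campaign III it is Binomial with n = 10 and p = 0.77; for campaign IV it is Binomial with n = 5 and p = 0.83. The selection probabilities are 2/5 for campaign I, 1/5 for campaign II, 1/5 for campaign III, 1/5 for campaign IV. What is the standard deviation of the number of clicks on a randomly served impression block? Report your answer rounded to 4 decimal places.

Per component, I: μ=4.55, E[X²]=22.295; II: μ=7.3, E[X²]=60.59; III: μ=7.7, E[X²]=61.061; IV: μ=4.15, E[X²]=17.928.
E[X] = 0.4·4.55 + 0.2·7.3 + 0.2·7.7 + 0.2·4.15 = 5.65.
E[X²] = 0.4·22.295 + 0.2·60.59 + 0.2·61.061 + 0.2·17.928 = 36.8338.
Var(X) = E[X²] − (E[X])² = 36.8338 − 31.9225 = 4.9113.
SD(X) = √4.9113 = 2.21615.

2.2161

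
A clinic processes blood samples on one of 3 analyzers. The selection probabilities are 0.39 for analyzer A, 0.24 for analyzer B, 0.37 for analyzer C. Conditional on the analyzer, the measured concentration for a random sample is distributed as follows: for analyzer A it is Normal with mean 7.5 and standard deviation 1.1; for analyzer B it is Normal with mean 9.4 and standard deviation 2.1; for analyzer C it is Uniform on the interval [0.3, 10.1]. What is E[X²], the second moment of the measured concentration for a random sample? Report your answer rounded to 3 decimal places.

For each component E[X²] = Var + (mean)², giving A: 57.46; B: 92.77; C: 35.0433.
Overall E[X²] = 0.39·57.46 + 0.24·92.77 + 0.37·35.0433 = 57.6402.

57.640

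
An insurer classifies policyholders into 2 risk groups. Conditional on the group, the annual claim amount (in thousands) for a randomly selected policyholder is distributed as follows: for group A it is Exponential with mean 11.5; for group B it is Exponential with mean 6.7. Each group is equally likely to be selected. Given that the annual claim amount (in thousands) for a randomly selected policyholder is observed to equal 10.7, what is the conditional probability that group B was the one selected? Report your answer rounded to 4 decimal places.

Likelihoods f(10.7 | ·): A: 0.0342941; B: 0.0302239.
Posterior ∝ prior × likelihood. Numerator for B: 0.5·0.0302239 = 0.0151119.
Normalizing constant: 0.5·0.0342941 + 0.5·0.0302239 = 0.032259.
P(B | observation) = 0.0151119 / 0.032259 = 0.468457.

0.4685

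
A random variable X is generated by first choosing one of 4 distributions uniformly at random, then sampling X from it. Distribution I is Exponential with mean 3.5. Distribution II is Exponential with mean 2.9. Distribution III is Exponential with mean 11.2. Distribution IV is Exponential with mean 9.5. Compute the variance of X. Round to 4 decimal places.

72.2744

Per component, I: μ=3.5, E[X²]=24.5; II: μ=2.9, E[X²]=16.82; III: μ=11.2, E[X²]=250.88; IV: μ=9.5, E[X²]=180.5.
E[X] = 0.25·3.5 + 0.25·2.9 + 0.25·11.2 + 0.25·9.5 = 6.775.
E[X²] = 0.25·24.5 + 0.25·16.82 + 0.25·250.88 + 0.25·180.5 = 118.175.
Var(X) = E[X²] − (E[X])² = 118.175 − 45.9006 = 72.2744.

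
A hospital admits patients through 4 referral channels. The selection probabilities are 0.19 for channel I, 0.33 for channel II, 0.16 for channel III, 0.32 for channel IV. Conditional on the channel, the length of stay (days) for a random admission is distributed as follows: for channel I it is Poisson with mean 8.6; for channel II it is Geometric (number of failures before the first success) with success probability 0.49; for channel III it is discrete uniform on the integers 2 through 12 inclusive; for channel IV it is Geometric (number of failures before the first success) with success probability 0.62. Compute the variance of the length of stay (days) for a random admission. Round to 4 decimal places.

Per component, I: μ=8.6, E[X²]=82.56; II: μ=1.04082, E[X²]=3.20741; III: μ=7, E[X²]=59; IV: μ=0.612903, E[X²]=1.3642.
E[X] = 0.19·8.6 + 0.33·1.04082 + 0.16·7 + 0.32·0.612903 = 3.2936.
E[X²] = 0.19·82.56 + 0.33·3.20741 + 0.16·59 + 0.32·1.3642 = 26.6214.
Var(X) = E[X²] − (E[X])² = 26.6214 − 10.8478 = 15.7736.

15.7736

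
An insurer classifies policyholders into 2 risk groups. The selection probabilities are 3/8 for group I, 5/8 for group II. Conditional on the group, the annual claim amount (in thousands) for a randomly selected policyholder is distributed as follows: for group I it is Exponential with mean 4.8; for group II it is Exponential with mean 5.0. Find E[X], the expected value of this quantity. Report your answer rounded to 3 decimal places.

Component means — I: 4.8; II: 5.
E[X] = 0.375·4.8 + 0.625·5 = 4.925.

4.925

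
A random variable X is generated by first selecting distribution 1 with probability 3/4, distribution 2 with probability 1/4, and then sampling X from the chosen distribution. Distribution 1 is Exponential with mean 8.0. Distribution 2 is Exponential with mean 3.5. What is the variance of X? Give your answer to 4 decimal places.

Per component, 1: μ=8, E[X²]=128; 2: μ=3.5, E[X²]=24.5.
E[X] = 0.75·8 + 0.25·3.5 = 6.875.
E[X²] = 0.75·128 + 0.25·24.5 = 102.125.
Var(X) = E[X²] − (E[X])² = 102.125 − 47.2656 = 54.8594.

54.8594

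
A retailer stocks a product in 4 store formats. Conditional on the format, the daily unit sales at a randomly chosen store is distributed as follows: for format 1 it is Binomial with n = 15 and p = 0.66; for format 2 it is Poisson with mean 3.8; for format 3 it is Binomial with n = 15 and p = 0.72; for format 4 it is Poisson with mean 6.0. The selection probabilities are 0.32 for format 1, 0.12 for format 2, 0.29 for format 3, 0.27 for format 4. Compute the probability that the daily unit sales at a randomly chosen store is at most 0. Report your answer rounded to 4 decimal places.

0.0034

Conditional on each format, P(X ≤ 0): 1: 9.37959e-08; 2: 0.0223708; 3: 5.09766e-09; 4: 0.00247875.
By total probability, P(X ≤ 0) = 0.32·9.37959e-08 + 0.12·0.0223708 + 0.29·5.09766e-09 + 0.27·0.00247875 = 0.00335379.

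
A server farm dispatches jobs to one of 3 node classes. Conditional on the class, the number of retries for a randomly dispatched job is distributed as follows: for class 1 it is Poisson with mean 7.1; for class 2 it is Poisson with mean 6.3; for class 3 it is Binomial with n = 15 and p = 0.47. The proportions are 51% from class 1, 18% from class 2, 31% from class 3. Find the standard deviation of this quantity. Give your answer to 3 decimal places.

2.450

Per component, 1: μ=7.1, E[X²]=57.51; 2: μ=6.3, E[X²]=45.99; 3: μ=7.05, E[X²]=53.439.
E[X] = 0.51·7.1 + 0.18·6.3 + 0.31·7.05 = 6.9405.
E[X²] = 0.51·57.51 + 0.18·45.99 + 0.31·53.439 = 54.1744.
Var(X) = E[X²] − (E[X])² = 54.1744 − 48.1705 = 6.00385.
SD(X) = √6.00385 = 2.45028.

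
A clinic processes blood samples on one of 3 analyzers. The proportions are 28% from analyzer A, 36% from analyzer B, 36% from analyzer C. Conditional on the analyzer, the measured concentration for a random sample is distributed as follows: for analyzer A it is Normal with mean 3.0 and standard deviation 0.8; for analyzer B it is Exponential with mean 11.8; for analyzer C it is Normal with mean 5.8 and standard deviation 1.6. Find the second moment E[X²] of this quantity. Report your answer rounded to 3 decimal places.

For each component E[X²] = Var + (mean)², giving A: 9.64; B: 278.48; C: 36.2.
Overall E[X²] = 0.28·9.64 + 0.36·278.48 + 0.36·36.2 = 115.984.

115.984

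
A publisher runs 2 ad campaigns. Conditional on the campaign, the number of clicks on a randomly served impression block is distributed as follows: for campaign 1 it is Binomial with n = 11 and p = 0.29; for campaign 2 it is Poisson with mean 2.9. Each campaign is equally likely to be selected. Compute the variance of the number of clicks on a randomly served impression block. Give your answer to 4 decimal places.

2.6035

Per component, 1: μ=3.19, E[X²]=12.441; 2: μ=2.9, E[X²]=11.31.
E[X] = 0.5·3.19 + 0.5·2.9 = 3.045.
E[X²] = 0.5·12.441 + 0.5·11.31 = 11.8755.
Var(X) = E[X²] − (E[X])² = 11.8755 − 9.27202 = 2.60347.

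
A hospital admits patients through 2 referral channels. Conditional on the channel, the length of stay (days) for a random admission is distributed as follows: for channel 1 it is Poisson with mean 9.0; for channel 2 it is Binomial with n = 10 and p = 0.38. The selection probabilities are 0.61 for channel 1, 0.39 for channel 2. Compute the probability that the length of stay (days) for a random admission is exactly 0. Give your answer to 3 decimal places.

Conditional on each channel, P(X = 0): 1: 0.00012341; 2: 0.00839299.
By total probability, P(X = 0) = 0.61·0.00012341 + 0.39·0.00839299 = 0.00334855.

0.003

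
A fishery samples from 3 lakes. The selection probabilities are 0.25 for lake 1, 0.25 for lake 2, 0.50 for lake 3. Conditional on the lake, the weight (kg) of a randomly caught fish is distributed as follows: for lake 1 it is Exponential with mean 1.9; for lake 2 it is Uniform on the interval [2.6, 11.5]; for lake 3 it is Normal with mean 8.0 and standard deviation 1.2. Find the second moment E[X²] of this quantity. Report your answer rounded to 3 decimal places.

48.601

For each component E[X²] = Var + (mean)², giving 1: 7.22; 2: 56.3033; 3: 65.44.
Overall E[X²] = 0.25·7.22 + 0.25·56.3033 + 0.5·65.44 = 48.6008.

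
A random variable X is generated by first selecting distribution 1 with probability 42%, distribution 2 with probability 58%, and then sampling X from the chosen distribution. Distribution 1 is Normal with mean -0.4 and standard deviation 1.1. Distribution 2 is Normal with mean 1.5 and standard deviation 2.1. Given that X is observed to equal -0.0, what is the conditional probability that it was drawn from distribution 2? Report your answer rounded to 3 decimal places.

Likelihoods f(-0.0 | ·): 1: 0.339472; 2: 0.147198.
Posterior ∝ prior × likelihood. Numerator for 2: 0.58·0.147198 = 0.0853747.
Normalizing constant: 0.42·0.339472 + 0.58·0.147198 = 0.227953.
P(2 | observation) = 0.0853747 / 0.227953 = 0.374528.

0.375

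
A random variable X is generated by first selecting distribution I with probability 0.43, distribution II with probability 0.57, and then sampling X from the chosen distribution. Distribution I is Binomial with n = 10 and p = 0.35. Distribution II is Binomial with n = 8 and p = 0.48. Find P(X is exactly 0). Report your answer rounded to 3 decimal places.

0.009

Conditional on each component, P(X = 0): I: 0.0134627; II: 0.00534597.
By total probability, P(X = 0) = 0.43·0.0134627 + 0.57·0.00534597 = 0.00883618.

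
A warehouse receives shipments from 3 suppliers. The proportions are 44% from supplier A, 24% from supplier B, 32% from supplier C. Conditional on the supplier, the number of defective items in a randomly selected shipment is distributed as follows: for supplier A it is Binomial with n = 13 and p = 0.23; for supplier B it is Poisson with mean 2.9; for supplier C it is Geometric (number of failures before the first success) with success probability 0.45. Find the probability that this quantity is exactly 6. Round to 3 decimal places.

Conditional on each supplier, P(X = 6): A: 0.040768; B: 0.0454571; C: 0.0124563.
By total probability, P(X = 6) = 0.44·0.040768 + 0.24·0.0454571 + 0.32·0.0124563 = 0.0328336.

0.033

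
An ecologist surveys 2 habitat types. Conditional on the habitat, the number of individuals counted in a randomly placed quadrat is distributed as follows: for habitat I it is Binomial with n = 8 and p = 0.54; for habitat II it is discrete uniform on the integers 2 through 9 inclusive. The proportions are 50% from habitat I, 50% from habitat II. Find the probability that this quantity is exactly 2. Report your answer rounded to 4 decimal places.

0.1012

Conditional on each habitat, P(X = 2): I: 0.0773557; II: 0.125.
By total probability, P(X = 2) = 0.5·0.0773557 + 0.5·0.125 = 0.101178.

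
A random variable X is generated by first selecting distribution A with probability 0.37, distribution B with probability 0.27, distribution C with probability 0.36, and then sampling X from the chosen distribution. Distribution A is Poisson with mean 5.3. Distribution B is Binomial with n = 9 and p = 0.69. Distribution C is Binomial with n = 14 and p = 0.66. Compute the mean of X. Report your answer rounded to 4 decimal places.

6.9641

Component means — A: 5.3; B: 6.21; C: 9.24.
E[X] = 0.37·5.3 + 0.27·6.21 + 0.36·9.24 = 6.9641.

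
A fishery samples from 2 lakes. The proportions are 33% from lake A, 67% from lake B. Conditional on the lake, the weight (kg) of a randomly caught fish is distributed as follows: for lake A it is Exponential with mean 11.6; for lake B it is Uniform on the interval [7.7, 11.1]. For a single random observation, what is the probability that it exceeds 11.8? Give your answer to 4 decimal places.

0.1193

Conditional on each lake, P(X > 11.8): A: 0.361591; B: 0.
By total probability, P(X > 11.8) = 0.33·0.361591 + 0.67·0 = 0.119325.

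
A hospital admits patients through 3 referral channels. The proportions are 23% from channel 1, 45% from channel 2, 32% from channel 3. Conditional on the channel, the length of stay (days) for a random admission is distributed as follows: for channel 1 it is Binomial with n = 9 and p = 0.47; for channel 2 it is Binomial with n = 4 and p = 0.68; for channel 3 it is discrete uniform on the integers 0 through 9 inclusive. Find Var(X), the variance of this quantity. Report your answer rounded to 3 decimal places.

Per component, 1: μ=4.23, E[X²]=20.1348; 2: μ=2.72, E[X²]=8.2688; 3: μ=4.5, E[X²]=28.5.
E[X] = 0.23·4.23 + 0.45·2.72 + 0.32·4.5 = 3.6369.
E[X²] = 0.23·20.1348 + 0.45·8.2688 + 0.32·28.5 = 17.472.
Var(X) = E[X²] − (E[X])² = 17.472 − 13.227 = 4.24492.

4.245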